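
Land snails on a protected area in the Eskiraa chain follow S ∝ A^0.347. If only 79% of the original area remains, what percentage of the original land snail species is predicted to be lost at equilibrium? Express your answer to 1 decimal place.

S_new/S_old = (A_new/A_old)^z = 0.79^0.347
= exp(0.347 × ln 0.79) = exp(0.347 × -0.2357) = exp(-0.0818) ≈ 0.9215
Fraction lost = 1 − 0.9215 = 0.07854

7.9%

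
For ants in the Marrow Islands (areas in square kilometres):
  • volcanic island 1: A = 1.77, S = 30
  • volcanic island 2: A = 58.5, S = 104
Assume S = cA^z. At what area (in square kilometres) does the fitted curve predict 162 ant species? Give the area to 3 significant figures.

z = ln(104/30) / ln(58.5/1.77) = 1.2432 / 3.4980 = 0.3554
c = 30 / 1.77^0.3554 = 30 / 1.225 = 24.49
A = (162/24.49)^(1/0.3554) ⇒ ln A = ln(6.615)/0.3554 = 5.3161
A = e^5.3161 ≈ 203.6 square kilometres

204 square kilometres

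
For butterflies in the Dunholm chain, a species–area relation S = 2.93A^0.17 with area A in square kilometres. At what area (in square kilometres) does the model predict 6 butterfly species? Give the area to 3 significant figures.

67.8 square kilometres

6 = 2.93 × A^0.17  ⇒  A^0.17 = 6/2.93 = 2.048
ln A = ln(2.048) / 0.17 = 0.7168 / 0.17 = 4.2162
A = e^4.2162 ≈ 67.78 square kilometres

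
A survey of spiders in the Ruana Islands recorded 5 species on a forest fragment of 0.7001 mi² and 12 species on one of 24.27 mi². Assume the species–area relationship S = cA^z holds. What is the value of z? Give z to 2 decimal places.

0.25

Taking logs: ln S = ln c + z ln A, so z = (ln S₂ − ln S₁)/(ln A₂ − ln A₁).
z = ln(12/5) / ln(24.27/0.7001) = ln(2.4) / ln(34.67) = 0.8755 / 3.5458 = 0.2469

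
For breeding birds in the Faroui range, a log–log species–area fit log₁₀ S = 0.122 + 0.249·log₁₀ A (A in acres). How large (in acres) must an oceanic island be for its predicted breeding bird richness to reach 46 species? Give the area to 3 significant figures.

46 = 1.324 × A^0.249  ⇒  A^0.249 = 46/1.324 = 34.73
ln A = ln(34.73) / 0.249 = 3.5477 / 0.249 = 14.2479
A = e^14.2479 ≈ 1540928 acres

1540000 acres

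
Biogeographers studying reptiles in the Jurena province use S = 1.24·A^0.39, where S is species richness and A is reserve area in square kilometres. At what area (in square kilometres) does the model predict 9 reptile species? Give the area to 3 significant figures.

9 = 1.24 × A^0.39  ⇒  A^0.39 = 9/1.24 = 7.258
ln A = ln(7.258) / 0.39 = 1.9821 / 0.39 = 5.0823
A = e^5.0823 ≈ 161.2 square kilometres

161 square kilometres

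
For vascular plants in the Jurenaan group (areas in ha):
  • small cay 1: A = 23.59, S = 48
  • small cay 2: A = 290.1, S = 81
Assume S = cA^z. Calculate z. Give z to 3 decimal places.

0.209

Taking logs: ln S = ln c + z ln A, so z = (ln S₂ − ln S₁)/(ln A₂ − ln A₁).
z = ln(81/48) / ln(290.1/23.59) = ln(1.688) / ln(12.3) = 0.5232 / 2.5094 = 0.2085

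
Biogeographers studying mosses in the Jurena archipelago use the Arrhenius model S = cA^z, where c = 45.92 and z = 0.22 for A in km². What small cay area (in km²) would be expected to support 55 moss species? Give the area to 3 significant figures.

2.27 km²

55 = 45.92 × A^0.22  ⇒  A^0.22 = 55/45.92 = 1.198
ln A = ln(1.198) / 0.22 = 0.1804 / 0.22 = 0.8201
A = e^0.8201 ≈ 2.271 km²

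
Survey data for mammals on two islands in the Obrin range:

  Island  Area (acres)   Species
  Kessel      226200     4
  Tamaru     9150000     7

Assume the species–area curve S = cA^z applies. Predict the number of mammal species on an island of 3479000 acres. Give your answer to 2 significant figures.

6.0

z = ln(7/4) / ln(9150000/226200) = 0.5596 / 3.7001 = 0.1512
c = 4 / 226200^0.1512 = 4 / 6.454 = 0.6198
S₃ = 0.6198 × 3479000^0.1512 = 0.6198 × 9.758 ≈ 6.048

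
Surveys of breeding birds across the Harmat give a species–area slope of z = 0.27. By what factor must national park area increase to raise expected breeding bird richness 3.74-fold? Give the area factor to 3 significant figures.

132

(A₂/A₁)^0.27 = 3.74, so A₂/A₁ = 3.74^(1/0.27) = 3.74^3.704
ln(A₂/A₁) = ln 3.74 / 0.27 = 1.3191 / 0.27 = 4.8855
A₂/A₁ = e^4.8855 ≈ 132.4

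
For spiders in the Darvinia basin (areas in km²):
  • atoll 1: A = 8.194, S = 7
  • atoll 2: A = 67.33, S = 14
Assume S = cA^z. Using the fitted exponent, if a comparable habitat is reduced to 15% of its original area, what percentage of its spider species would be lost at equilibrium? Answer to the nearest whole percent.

46%

z = ln(14/7) / ln(67.33/8.194) = 0.6931 / 2.1062 = 0.3291
S_new/S_old = (A_new/A_old)^z = 0.15^0.3291 = exp(0.3291 × -1.8971) = 0.5356
Fraction lost = 1 − 0.5356 = 0.4644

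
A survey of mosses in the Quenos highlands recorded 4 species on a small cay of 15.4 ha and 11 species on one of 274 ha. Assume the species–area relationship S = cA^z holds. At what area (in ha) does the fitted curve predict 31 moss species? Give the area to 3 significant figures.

5230 ha

z = ln(11/4) / ln(274/15.4) = 1.0116 / 2.8788 = 0.3514
c = 4 / 15.4^0.3514 = 4 / 2.614 = 1.53
A = (31/1.53)^(1/0.3514) ⇒ ln A = ln(20.26)/0.3514 = 8.5616
A = e^8.5616 ≈ 5227 ha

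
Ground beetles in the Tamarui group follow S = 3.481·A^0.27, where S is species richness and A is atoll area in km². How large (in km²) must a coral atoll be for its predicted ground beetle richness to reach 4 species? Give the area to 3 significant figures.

4 = 3.481 × A^0.27  ⇒  A^0.27 = 4/3.481 = 1.149
ln A = ln(1.149) / 0.27 = 0.1390 / 0.27 = 0.5147
A = e^0.5147 ≈ 1.673 km²

1.67 km²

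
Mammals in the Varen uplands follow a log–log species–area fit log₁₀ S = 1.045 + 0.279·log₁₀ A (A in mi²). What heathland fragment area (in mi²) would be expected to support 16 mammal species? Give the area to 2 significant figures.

16 = 11.09 × A^0.279  ⇒  A^0.279 = 16/11.09 = 1.443
ln A = ln(1.443) / 0.279 = 0.3664 / 0.279 = 1.3132
A = e^1.3132 ≈ 3.718 mi²

3.7 mi²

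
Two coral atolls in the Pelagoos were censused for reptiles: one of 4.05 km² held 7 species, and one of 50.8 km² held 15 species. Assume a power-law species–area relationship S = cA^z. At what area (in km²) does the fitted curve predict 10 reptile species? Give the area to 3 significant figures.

z = ln(15/7) / ln(50.8/4.05) = 0.7621 / 2.5292 = 0.3013
c = 7 / 4.05^0.3013 = 7 / 1.524 = 4.592
A = (10/4.592)^(1/0.3013) ⇒ ln A = ln(2.177)/0.3013 = 2.5824
A = e^2.5824 ≈ 13.23 km²

13.2 km²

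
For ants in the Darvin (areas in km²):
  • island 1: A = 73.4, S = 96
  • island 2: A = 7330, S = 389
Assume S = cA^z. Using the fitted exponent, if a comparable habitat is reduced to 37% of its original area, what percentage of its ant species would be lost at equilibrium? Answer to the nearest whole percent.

26%

z = ln(389/96) / ln(7330/73.4) = 1.3992 / 4.6038 = 0.3039
S_new/S_old = (A_new/A_old)^z = 0.37^0.3039 = exp(0.3039 × -0.9943) = 0.7392
Fraction lost = 1 − 0.7392 = 0.2608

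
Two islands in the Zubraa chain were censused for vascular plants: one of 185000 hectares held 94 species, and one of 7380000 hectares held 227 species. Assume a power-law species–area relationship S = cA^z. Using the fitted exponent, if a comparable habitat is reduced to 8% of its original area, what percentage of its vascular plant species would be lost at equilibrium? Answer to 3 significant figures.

45.3%

z = ln(227/94) / ln(7380000/185000) = 0.8817 / 3.6862 = 0.2392
S_new/S_old = (A_new/A_old)^z = 0.08^0.2392 = exp(0.2392 × -2.5257) = 0.5466
Fraction lost = 1 − 0.5466 = 0.4534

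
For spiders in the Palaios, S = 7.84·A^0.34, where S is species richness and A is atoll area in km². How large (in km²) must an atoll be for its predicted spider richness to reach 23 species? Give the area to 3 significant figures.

23 = 7.84 × A^0.34  ⇒  A^0.34 = 23/7.84 = 2.934
ln A = ln(2.934) / 0.34 = 1.0763 / 0.34 = 3.1655
A = e^3.1655 ≈ 23.7 km²

23.7 km²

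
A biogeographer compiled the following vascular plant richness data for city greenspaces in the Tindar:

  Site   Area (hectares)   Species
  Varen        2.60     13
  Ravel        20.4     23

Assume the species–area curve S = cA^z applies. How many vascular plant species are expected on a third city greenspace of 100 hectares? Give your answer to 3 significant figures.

z = ln(23/13) / ln(20.4/2.6) = 0.5705 / 2.0600 = 0.2770
c = 13 / 2.6^0.2770 = 13 / 1.303 = 9.977
S₃ = 9.977 × 100^0.2770 = 9.977 × 3.58 ≈ 35.72

35.7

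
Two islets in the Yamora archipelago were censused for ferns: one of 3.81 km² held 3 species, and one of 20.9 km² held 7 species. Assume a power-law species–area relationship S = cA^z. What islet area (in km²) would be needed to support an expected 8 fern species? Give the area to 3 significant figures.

z = ln(7/3) / ln(20.9/3.81) = 0.8473 / 1.7021 = 0.4978
c = 3 / 3.81^0.4978 = 3 / 1.946 = 1.541
A = (8/1.541)^(1/0.4978) ⇒ ln A = ln(5.19)/0.4978 = 3.3080
A = e^3.3080 ≈ 27.33 km²

27.3 km²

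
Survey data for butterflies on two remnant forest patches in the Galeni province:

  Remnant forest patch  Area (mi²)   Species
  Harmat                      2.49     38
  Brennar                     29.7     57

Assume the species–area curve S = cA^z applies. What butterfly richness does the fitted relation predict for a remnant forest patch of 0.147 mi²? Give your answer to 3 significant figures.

23.9

z = ln(57/38) / ln(29.7/2.49) = 0.4055 / 2.4789 = 0.1636
c = 38 / 2.49^0.1636 = 38 / 1.161 = 32.73
S₃ = 32.73 × 0.147^0.1636 = 32.73 × 0.7308 ≈ 23.92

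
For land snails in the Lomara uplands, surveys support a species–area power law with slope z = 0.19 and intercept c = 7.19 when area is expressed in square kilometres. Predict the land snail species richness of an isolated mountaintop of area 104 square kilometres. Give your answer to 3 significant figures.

17.4

S = 7.19 × 104^0.19
ln S = ln 7.19 + 0.19 × ln 104 = 1.9727 + 0.19 × 4.6444 = 2.8551
S = e^2.8551 ≈ 17.38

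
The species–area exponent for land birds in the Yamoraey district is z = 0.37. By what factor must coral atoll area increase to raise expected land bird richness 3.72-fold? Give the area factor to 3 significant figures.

(A₂/A₁)^0.37 = 3.72, so A₂/A₁ = 3.72^(1/0.37) = 3.72^2.703
ln(A₂/A₁) = ln 3.72 / 0.37 = 1.3137 / 0.37 = 3.5506
A₂/A₁ = e^3.5506 ≈ 34.83

34.8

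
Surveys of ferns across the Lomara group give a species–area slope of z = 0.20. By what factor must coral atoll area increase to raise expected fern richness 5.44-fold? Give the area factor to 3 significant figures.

(A₂/A₁)^0.2 = 5.44, so A₂/A₁ = 5.44^(1/0.2) = 5.44^5
ln(A₂/A₁) = ln 5.44 / 0.2 = 1.6938 / 0.2 = 8.4689
A₂/A₁ = e^8.4689 ≈ 4764

4760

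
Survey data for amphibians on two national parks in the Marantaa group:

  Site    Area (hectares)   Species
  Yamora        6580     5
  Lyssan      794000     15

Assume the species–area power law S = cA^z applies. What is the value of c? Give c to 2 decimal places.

z = ln(S₂/S₁) / ln(A₂/A₁) = ln(15/5) / ln(794000/6580) = 1.0986 / 4.7930 = 0.2292
c = S₁ / A₁^z = 5 / 6580^0.2292 = 5 / 7.502 = 0.6665

0.67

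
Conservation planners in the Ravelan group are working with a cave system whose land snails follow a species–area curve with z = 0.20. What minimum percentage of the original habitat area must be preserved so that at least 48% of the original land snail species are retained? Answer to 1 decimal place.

2.5%

Need (A_new/A_old)^0.2 = 0.48, so A_new/A_old = 0.48^(1/0.2) = 0.48^5
ln(A_new/A_old) = ln 0.48 / 0.2 = -0.7340 / 0.2 = -3.6698
A_new/A_old = e^-3.6698 ≈ 0.02548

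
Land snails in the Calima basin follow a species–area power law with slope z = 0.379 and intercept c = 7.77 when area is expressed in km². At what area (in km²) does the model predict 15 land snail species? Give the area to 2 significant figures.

15 = 7.77 × A^0.379  ⇒  A^0.379 = 15/7.77 = 1.931
ln A = ln(1.931) / 0.379 = 0.6578 / 0.379 = 1.7356
A = e^1.7356 ≈ 5.672 km²

5.7 km²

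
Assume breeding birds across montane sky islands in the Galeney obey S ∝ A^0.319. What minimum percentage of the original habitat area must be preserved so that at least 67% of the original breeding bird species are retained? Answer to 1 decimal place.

28.5%

Need (A_new/A_old)^0.319 = 0.67, so A_new/A_old = 0.67^(1/0.319) = 0.67^3.135
ln(A_new/A_old) = ln 0.67 / 0.319 = -0.4005 / 0.319 = -1.2554
A_new/A_old = e^-1.2554 ≈ 0.285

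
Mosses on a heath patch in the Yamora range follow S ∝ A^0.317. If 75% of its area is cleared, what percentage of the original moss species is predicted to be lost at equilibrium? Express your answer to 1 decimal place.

35.6%

S_new/S_old = (A_new/A_old)^z = 0.25^0.317
= exp(0.317 × ln 0.25) = exp(0.317 × -1.3863) = exp(-0.4395) ≈ 0.6444
Fraction lost = 1 − 0.6444 = 0.3556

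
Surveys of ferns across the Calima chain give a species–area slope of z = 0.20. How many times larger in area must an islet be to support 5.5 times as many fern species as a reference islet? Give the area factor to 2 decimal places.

5032.84

(A₂/A₁)^0.2 = 5.5, so A₂/A₁ = 5.5^(1/0.2) = 5.5^5
ln(A₂/A₁) = ln 5.5 / 0.2 = 1.7047 / 0.2 = 8.5237
A₂/A₁ = e^8.5237 ≈ 5033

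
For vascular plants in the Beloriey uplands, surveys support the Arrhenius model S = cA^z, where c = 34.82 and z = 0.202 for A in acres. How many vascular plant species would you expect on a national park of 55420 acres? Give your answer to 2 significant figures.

S = 34.82 × 55420^0.202 = 34.82 × 9.083 ≈ 316.3

320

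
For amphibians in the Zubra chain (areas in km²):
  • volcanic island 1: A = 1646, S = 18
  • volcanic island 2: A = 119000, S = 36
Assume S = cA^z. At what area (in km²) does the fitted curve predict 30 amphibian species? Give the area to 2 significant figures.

z = ln(36/18) / ln(119000/1646) = 0.6931 / 4.2808 = 0.1619
c = 18 / 1646^0.1619 = 18 / 3.317 = 5.426
A = (30/5.426)^(1/0.1619) ⇒ ln A = ln(5.529)/0.1619 = 10.5609
A = e^10.5609 ≈ 38595 km²

39000 km²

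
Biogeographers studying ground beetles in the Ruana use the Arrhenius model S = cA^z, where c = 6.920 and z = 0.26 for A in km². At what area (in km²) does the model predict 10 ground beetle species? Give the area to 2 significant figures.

10 = 6.92 × A^0.26  ⇒  A^0.26 = 10/6.92 = 1.445
ln A = ln(1.445) / 0.26 = 0.3682 / 0.26 = 1.4160
A = e^1.4160 ≈ 4.121 km²

4.1 km²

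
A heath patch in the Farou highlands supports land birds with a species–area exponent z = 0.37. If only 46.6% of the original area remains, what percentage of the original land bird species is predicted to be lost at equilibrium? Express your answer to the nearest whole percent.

25%

S_new/S_old = (A_new/A_old)^z = 0.466^0.37
= exp(0.37 × ln 0.466) = exp(0.37 × -0.7636) = exp(-0.2825) ≈ 0.7539
Fraction lost = 1 − 0.7539 = 0.2461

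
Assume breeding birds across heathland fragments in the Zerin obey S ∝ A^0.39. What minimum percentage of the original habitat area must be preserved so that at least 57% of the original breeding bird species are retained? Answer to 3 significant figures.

Need (A_new/A_old)^0.39 = 0.57, so A_new/A_old = 0.57^(1/0.39) = 0.57^2.564
ln(A_new/A_old) = ln 0.57 / 0.39 = -0.5621 / 0.39 = -1.4413
A_new/A_old = e^-1.4413 ≈ 0.2366

23.7%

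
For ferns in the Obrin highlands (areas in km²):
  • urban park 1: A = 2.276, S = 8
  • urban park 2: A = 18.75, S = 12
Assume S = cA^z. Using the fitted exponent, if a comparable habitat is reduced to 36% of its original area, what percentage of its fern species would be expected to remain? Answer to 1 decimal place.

z = ln(12/8) / ln(18.75/2.276) = 0.4055 / 2.1088 = 0.1923
S_new/S_old = (A_new/A_old)^z = 0.36^0.1923 = exp(0.1923 × -1.0217) = 0.8217

82.2%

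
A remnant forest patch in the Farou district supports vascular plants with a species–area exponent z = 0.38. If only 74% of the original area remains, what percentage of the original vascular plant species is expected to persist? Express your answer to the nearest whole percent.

S_new/S_old = (A_new/A_old)^z = 0.74^0.38
= exp(0.38 × ln 0.74) = exp(0.38 × -0.3011) = exp(-0.1144) ≈ 0.8919

89%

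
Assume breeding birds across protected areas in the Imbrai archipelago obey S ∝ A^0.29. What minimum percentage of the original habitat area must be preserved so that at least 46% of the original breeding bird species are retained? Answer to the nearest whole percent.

7%

Need (A_new/A_old)^0.29 = 0.46, so A_new/A_old = 0.46^(1/0.29) = 0.46^3.448
ln(A_new/A_old) = ln 0.46 / 0.29 = -0.7765 / 0.29 = -2.6777
A_new/A_old = e^-2.6777 ≈ 0.06872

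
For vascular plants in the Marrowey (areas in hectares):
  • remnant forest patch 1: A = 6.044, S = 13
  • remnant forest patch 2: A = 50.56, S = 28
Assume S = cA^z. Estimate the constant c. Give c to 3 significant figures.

6.79

z = ln(S₂/S₁) / ln(A₂/A₁) = ln(28/13) / ln(50.56/6.044) = 0.7673 / 2.1241 = 0.3612
c = S₁ / A₁^z = 13 / 6.044^0.3612 = 13 / 1.915 = 6.788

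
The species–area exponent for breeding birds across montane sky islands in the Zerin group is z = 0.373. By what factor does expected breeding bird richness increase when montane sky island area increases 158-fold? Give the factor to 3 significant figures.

S₂/S₁ = (A₂/A₁)^z = 158^0.373
ln(S₂/S₁) = 0.373 × ln 158 = 0.373 × 5.0626 = 1.8883
S₂/S₁ = e^1.8883 ≈ 6.608

6.61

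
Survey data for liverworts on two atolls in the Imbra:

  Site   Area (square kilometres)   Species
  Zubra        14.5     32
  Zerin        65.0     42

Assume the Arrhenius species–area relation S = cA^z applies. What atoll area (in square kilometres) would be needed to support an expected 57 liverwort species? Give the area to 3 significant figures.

z = ln(42/32) / ln(65/14.5) = 0.2719 / 1.5002 = 0.1813
c = 32 / 14.5^0.1813 = 32 / 1.624 = 19.71
A = (57/19.71)^(1/0.1813) ⇒ ln A = ln(2.892)/0.1813 = 5.8592
A = e^5.8592 ≈ 350.4 square kilometres

350 square kilometres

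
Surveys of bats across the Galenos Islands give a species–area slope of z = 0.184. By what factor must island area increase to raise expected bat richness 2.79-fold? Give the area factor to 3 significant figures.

(A₂/A₁)^0.184 = 2.79, so A₂/A₁ = 2.79^(1/0.184) = 2.79^5.435
ln(A₂/A₁) = ln 2.79 / 0.184 = 1.0260 / 0.184 = 5.5763
A₂/A₁ = e^5.5763 ≈ 264.1

264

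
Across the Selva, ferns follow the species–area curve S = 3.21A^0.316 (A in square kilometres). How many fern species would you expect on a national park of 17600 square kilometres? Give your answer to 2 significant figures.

S = 3.21 × 17600^0.316 = 3.21 × 21.96 ≈ 70.48

70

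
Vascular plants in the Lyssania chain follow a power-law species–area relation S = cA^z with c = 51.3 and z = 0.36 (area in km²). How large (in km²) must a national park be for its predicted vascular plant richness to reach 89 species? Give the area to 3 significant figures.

4.62 km²

89 = 51.3 × A^0.36  ⇒  A^0.36 = 89/51.3 = 1.735
ln A = ln(1.735) / 0.36 = 0.5509 / 0.36 = 1.5304
A = e^1.5304 ≈ 4.62 km²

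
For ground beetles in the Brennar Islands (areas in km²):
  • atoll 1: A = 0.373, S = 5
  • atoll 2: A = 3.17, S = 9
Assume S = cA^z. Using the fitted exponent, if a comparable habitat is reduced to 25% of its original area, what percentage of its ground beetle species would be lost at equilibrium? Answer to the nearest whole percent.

32%

z = ln(9/5) / ln(3.17/0.373) = 0.5878 / 2.1399 = 0.2747
S_new/S_old = (A_new/A_old)^z = 0.25^0.2747 = exp(0.2747 × -1.3863) = 0.6833
Fraction lost = 1 − 0.6833 = 0.3167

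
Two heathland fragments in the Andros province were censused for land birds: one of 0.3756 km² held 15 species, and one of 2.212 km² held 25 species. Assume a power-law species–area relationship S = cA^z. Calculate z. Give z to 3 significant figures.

0.288

Taking logs: ln S = ln c + z ln A, so z = (ln S₂ − ln S₁)/(ln A₂ − ln A₁).
z = ln(25/15) / ln(2.212/0.3756) = ln(1.667) / ln(5.889) = 0.5108 / 1.7731 = 0.2881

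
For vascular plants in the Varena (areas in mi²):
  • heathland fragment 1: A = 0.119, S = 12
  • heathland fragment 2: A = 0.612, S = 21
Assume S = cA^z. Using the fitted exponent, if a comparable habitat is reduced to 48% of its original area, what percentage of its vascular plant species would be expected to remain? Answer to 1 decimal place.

z = ln(21/12) / ln(0.612/0.119) = 0.5596 / 1.6376 = 0.3417
S_new/S_old = (A_new/A_old)^z = 0.48^0.3417 = exp(0.3417 × -0.7340) = 0.7782

77.8%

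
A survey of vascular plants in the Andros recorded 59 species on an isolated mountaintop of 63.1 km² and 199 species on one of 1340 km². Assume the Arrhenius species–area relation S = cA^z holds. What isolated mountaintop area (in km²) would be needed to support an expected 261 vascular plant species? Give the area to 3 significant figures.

2650 km²

z = ln(199/59) / ln(1340/63.1) = 1.2158 / 3.0557 = 0.3979
c = 59 / 63.1^0.3979 = 59 / 5.202 = 11.34
A = (261/11.34)^(1/0.3979) ⇒ ln A = ln(23.01)/0.3979 = 7.8821
A = e^7.8821 ≈ 2649 km²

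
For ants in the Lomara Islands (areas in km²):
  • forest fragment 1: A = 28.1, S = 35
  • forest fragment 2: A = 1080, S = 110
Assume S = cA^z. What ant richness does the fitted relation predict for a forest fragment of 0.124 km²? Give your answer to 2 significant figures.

z = ln(110/35) / ln(1080/28.1) = 1.1451 / 3.6489 = 0.3138
c = 35 / 28.1^0.3138 = 35 / 2.849 = 12.29
S₃ = 12.29 × 0.124^0.3138 = 12.29 × 0.5194 ≈ 6.381

6.4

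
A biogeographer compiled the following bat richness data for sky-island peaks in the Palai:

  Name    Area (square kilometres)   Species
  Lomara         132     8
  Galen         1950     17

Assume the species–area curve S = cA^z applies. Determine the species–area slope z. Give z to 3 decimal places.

Taking logs: ln S = ln c + z ln A, so z = (ln S₂ − ln S₁)/(ln A₂ − ln A₁).
z = ln(17/8) / ln(1950/132) = ln(2.125) / ln(14.77) = 0.7538 / 2.6928 = 0.2799

0.280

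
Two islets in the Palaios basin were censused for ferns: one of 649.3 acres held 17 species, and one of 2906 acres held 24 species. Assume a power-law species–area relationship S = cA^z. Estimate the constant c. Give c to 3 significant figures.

z = ln(S₂/S₁) / ln(A₂/A₁) = ln(24/17) / ln(2906/649.3) = 0.3448 / 1.4986 = 0.2301
c = S₁ / A₁^z = 17 / 649.3^0.2301 = 17 / 4.438 = 3.831

3.83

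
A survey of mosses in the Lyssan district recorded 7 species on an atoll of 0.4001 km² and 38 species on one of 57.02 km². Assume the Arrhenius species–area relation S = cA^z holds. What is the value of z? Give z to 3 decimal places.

0.341

Taking logs: ln S = ln c + z ln A, so z = (ln S₂ − ln S₁)/(ln A₂ − ln A₁).
z = ln(38/7) / ln(57.02/0.4001) = ln(5.429) / ln(142.5) = 1.6917 / 4.9594 = 0.3411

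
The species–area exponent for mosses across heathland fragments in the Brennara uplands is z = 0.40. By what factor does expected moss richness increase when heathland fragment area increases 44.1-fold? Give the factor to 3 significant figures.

S₂/S₁ = (A₂/A₁)^z = 44.1^0.4
ln(S₂/S₁) = 0.4 × ln 44.1 = 0.4 × 3.7865 = 1.5146
S₂/S₁ = e^1.5146 ≈ 4.548

4.55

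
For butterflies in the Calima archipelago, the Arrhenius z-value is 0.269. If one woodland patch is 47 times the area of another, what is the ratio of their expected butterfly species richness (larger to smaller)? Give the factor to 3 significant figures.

S₂/S₁ = (A₂/A₁)^z = 47^0.269
ln(S₂/S₁) = 0.269 × ln 47 = 0.269 × 3.8501 = 1.0357
S₂/S₁ = e^1.0357 ≈ 2.817

2.82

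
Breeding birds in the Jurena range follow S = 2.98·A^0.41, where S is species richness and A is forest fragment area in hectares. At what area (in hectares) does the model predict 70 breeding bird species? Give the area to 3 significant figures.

70 = 2.98 × A^0.41  ⇒  A^0.41 = 70/2.98 = 23.49
ln A = ln(23.49) / 0.41 = 3.1566 / 0.41 = 7.6990
A = e^7.6990 ≈ 2206 hectares

2210 hectares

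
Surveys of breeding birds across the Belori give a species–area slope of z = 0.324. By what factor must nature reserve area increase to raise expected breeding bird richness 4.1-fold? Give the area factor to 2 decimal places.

(A₂/A₁)^0.324 = 4.1, so A₂/A₁ = 4.1^(1/0.324) = 4.1^3.086
ln(A₂/A₁) = ln 4.1 / 0.324 = 1.4110 / 0.324 = 4.3549
A₂/A₁ = e^4.3549 ≈ 77.86

77.86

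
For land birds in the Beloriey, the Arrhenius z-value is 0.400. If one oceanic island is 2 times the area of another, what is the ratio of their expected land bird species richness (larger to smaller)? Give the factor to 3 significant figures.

S₂/S₁ = (A₂/A₁)^z = 2^0.4
ln(S₂/S₁) = 0.4 × ln 2 = 0.4 × 0.6931 = 0.2773
S₂/S₁ = e^0.2773 ≈ 1.32

1.32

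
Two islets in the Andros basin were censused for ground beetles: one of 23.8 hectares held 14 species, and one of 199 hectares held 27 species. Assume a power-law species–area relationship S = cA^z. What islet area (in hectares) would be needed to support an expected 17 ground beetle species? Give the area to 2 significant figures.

45 hectares

z = ln(27/14) / ln(199/23.8) = 0.6568 / 2.1236 = 0.3093
c = 14 / 23.8^0.3093 = 14 / 2.665 = 5.253
A = (17/5.253)^(1/0.3093) ⇒ ln A = ln(3.236)/0.3093 = 3.7975
A = e^3.7975 ≈ 44.59 hectares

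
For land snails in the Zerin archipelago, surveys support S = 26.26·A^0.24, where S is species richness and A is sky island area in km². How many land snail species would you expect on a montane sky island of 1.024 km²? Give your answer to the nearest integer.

26

S = 26.26 × 1.024^0.24 = 26.26 × 1.006 ≈ 26.41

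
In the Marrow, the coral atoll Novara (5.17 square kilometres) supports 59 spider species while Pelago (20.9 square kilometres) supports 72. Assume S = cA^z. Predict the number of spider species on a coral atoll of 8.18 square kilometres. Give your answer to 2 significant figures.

63

z = ln(72/59) / ln(20.9/5.17) = 0.1991 / 1.3969 = 0.1426
c = 59 / 5.17^0.1426 = 59 / 1.264 = 46.68
S₃ = 46.68 × 8.18^0.1426 = 46.68 × 1.349 ≈ 62.99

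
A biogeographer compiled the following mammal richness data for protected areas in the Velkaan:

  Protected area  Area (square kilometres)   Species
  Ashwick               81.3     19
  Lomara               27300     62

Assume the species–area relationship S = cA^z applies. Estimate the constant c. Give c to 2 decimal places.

7.77

z = ln(S₂/S₁) / ln(A₂/A₁) = ln(62/19) / ln(27300/81.3) = 1.1827 / 5.8165 = 0.2033
c = S₁ / A₁^z = 19 / 81.3^0.2033 = 19 / 2.446 = 7.769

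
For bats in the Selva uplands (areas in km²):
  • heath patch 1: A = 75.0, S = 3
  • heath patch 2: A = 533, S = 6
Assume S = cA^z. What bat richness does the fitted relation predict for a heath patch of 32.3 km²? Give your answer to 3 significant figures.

z = ln(6/3) / ln(533/75) = 0.6931 / 1.9610 = 0.3535
c = 3 / 75^0.3535 = 3 / 4.6 = 0.6522
S₃ = 0.6522 × 32.3^0.3535 = 0.6522 × 3.415 ≈ 2.227

2.23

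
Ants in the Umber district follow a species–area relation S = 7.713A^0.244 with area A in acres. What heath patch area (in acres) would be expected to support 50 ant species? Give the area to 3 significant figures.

2120 acres

50 = 7.713 × A^0.244  ⇒  A^0.244 = 50/7.713 = 6.483
ln A = ln(6.483) / 0.244 = 1.8691 / 0.244 = 7.6603
A = e^7.6603 ≈ 2122 acres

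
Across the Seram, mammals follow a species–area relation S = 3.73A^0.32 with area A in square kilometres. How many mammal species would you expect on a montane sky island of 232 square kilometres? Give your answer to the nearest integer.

21

S = 3.73 × 232^0.32 = 3.73 × 5.714 ≈ 21.31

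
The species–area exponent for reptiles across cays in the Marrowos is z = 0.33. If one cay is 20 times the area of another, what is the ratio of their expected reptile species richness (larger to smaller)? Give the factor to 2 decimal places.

2.69

S₂/S₁ = (A₂/A₁)^z = 20^0.33
ln(S₂/S₁) = 0.33 × ln 20 = 0.33 × 2.9957 = 0.9886
S₂/S₁ = e^0.9886 ≈ 2.687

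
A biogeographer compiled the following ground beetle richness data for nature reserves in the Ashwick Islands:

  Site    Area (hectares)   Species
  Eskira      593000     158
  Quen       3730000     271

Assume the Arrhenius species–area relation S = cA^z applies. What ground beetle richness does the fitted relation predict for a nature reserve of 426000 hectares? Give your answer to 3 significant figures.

143

z = ln(271/158) / ln(3730000/593000) = 0.5395 / 1.8390 = 0.2934
c = 158 / 593000^0.2934 = 158 / 49.4 = 3.198
S₃ = 3.198 × 426000^0.2934 = 3.198 × 44.83 ≈ 143.4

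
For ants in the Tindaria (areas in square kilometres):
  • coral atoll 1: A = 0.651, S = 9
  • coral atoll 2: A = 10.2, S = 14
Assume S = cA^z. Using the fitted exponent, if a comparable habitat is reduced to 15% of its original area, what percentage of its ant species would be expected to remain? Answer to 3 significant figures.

z = ln(14/9) / ln(10.2/0.651) = 0.4418 / 2.7516 = 0.1606
S_new/S_old = (A_new/A_old)^z = 0.15^0.1606 = exp(0.1606 × -1.8971) = 0.7374

73.7%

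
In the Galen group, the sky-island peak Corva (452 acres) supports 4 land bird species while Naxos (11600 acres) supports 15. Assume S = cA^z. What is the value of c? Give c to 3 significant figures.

0.332

z = ln(S₂/S₁) / ln(A₂/A₁) = ln(15/4) / ln(11600/452) = 1.3218 / 3.2451 = 0.4073
c = S₁ / A₁^z = 4 / 452^0.4073 = 4 / 12.06 = 0.3316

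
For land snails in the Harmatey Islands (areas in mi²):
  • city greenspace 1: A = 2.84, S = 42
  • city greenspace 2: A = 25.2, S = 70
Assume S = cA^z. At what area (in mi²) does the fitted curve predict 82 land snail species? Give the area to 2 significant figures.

50 mi²

z = ln(70/42) / ln(25.2/2.84) = 0.5108 / 2.1830 = 0.2340
c = 42 / 2.84^0.2340 = 42 / 1.277 = 32.9
A = (82/32.9)^(1/0.2340) ⇒ ln A = ln(2.493)/0.2340 = 3.9030
A = e^3.9030 ≈ 49.55 mi²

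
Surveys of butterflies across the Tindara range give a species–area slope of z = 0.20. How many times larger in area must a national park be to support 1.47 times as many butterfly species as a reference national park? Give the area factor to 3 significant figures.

6.86

(A₂/A₁)^0.2 = 1.47, so A₂/A₁ = 1.47^(1/0.2) = 1.47^5
ln(A₂/A₁) = ln 1.47 / 0.2 = 0.3853 / 0.2 = 1.9263
A₂/A₁ = e^1.9263 ≈ 6.864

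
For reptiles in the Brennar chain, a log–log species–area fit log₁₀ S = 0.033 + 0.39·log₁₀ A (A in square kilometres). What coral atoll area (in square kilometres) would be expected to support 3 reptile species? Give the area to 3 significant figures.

3 = 1.079 × A^0.39  ⇒  A^0.39 = 3/1.079 = 2.78
ln A = ln(2.78) / 0.39 = 1.0226 / 0.39 = 2.6221
A = e^2.6221 ≈ 13.76 square kilometres

13.8 square kilometres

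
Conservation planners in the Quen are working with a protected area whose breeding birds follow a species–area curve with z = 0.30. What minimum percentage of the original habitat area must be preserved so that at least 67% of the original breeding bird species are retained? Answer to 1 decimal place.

Need (A_new/A_old)^0.3 = 0.67, so A_new/A_old = 0.67^(1/0.3) = 0.67^3.333
ln(A_new/A_old) = ln 0.67 / 0.3 = -0.4005 / 0.3 = -1.3349
A_new/A_old = e^-1.3349 ≈ 0.2632

26.3%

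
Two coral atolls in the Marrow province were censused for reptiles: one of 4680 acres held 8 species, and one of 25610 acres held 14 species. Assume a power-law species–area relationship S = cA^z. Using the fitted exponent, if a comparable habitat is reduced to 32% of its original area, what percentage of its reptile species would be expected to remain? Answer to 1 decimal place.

68.7%

z = ln(14/8) / ln(25610/4680) = 0.5596 / 1.6997 = 0.3292
S_new/S_old = (A_new/A_old)^z = 0.32^0.3292 = exp(0.3292 × -1.1394) = 0.6872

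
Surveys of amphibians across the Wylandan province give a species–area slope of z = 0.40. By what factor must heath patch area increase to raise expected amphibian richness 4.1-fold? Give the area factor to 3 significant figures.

34.0

(A₂/A₁)^0.4 = 4.1, so A₂/A₁ = 4.1^(1/0.4) = 4.1^2.5
ln(A₂/A₁) = ln 4.1 / 0.4 = 1.4110 / 0.4 = 3.5275
A₂/A₁ = e^3.5275 ≈ 34.04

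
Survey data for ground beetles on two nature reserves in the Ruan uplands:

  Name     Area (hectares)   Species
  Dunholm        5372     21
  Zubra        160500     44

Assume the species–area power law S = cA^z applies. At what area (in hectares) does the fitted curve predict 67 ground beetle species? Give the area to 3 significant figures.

1110000 hectares

z = ln(44/21) / ln(160500/5372) = 0.7397 / 3.3971 = 0.2177
c = 21 / 5372^0.2177 = 21 / 6.489 = 3.236
A = (67/3.236)^(1/0.2177) ⇒ ln A = ln(20.7)/0.2177 = 13.9173
A = e^13.9173 ≈ 1107158 hectares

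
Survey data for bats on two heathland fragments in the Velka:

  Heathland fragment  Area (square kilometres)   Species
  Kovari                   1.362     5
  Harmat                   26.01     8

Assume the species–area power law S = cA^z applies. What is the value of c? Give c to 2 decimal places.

4.76

z = ln(S₂/S₁) / ln(A₂/A₁) = ln(8/5) / ln(26.01/1.362) = 0.4700 / 2.9495 = 0.1593
c = S₁ / A₁^z = 5 / 1.362^0.1593 = 5 / 1.05 = 4.76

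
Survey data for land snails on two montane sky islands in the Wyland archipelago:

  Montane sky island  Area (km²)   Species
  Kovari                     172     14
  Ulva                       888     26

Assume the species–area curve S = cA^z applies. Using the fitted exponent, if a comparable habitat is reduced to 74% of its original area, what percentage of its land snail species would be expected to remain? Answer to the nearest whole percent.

89%

z = ln(26/14) / ln(888/172) = 0.6190 / 1.6415 = 0.3771
S_new/S_old = (A_new/A_old)^z = 0.74^0.3771 = exp(0.3771 × -0.3011) = 0.8927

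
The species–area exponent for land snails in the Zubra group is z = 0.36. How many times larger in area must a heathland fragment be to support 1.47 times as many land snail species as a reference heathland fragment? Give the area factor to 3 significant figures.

(A₂/A₁)^0.36 = 1.47, so A₂/A₁ = 1.47^(1/0.36) = 1.47^2.778
ln(A₂/A₁) = ln 1.47 / 0.36 = 0.3853 / 0.36 = 1.0702
A₂/A₁ = e^1.0702 ≈ 2.916

2.92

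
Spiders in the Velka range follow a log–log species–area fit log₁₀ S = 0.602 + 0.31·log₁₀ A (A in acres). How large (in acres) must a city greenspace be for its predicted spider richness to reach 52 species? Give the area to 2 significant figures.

3900 acres

52 = 3.999 × A^0.31  ⇒  A^0.31 = 52/3.999 = 13
ln A = ln(13) / 0.31 = 2.5651 / 0.31 = 8.2745
A = e^8.2745 ≈ 3922 acres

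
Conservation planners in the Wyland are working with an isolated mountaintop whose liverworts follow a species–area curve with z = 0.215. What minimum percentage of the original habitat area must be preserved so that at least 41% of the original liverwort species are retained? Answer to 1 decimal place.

1.6%

Need (A_new/A_old)^0.215 = 0.41, so A_new/A_old = 0.41^(1/0.215) = 0.41^4.651
ln(A_new/A_old) = ln 0.41 / 0.215 = -0.8916 / 0.215 = -4.1470
A_new/A_old = e^-4.1470 ≈ 0.01581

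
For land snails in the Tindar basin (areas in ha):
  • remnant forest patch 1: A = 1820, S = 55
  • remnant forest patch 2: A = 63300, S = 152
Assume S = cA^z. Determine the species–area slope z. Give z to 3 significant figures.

Taking logs: ln S = ln c + z ln A, so z = (ln S₂ − ln S₁)/(ln A₂ − ln A₁).
z = ln(152/55) / ln(63300/1820) = ln(2.764) / ln(34.78) = 1.0165 / 3.5490 = 0.2864

0.286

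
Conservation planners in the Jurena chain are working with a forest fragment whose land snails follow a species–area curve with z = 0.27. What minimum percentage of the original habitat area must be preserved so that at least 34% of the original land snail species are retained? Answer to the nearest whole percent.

2%

Need (A_new/A_old)^0.27 = 0.34, so A_new/A_old = 0.34^(1/0.27) = 0.34^3.704
ln(A_new/A_old) = ln 0.34 / 0.27 = -1.0788 / 0.27 = -3.9956
A_new/A_old = e^-3.9956 ≈ 0.0184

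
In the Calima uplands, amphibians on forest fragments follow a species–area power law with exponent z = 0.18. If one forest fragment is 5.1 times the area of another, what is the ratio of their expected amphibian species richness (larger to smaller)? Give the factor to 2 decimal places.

1.34

S₂/S₁ = (A₂/A₁)^z = 5.1^0.18
ln(S₂/S₁) = 0.18 × ln 5.1 = 0.18 × 1.6292 = 0.2933
S₂/S₁ = e^0.2933 ≈ 1.341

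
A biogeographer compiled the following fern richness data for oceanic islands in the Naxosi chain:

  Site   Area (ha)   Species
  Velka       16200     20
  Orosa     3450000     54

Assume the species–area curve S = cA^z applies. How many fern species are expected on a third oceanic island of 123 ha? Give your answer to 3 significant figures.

z = ln(54/20) / ln(3450000/16200) = 0.9933 / 5.3611 = 0.1853
c = 20 / 16200^0.1853 = 20 / 6.024 = 3.32
S₃ = 3.32 × 123^0.1853 = 3.32 × 2.439 ≈ 8.097

8.10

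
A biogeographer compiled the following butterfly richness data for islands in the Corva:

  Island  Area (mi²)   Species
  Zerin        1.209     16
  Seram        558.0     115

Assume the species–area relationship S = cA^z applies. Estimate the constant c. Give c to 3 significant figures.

z = ln(S₂/S₁) / ln(A₂/A₁) = ln(115/16) / ln(558/1.209) = 1.9723 / 6.1346 = 0.3215
c = S₁ / A₁^z = 16 / 1.209^0.3215 = 16 / 1.063 = 15.05

15.1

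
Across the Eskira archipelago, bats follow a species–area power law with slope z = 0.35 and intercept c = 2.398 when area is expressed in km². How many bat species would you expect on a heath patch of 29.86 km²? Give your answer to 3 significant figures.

S = 2.398 × 29.86^0.35
ln S = ln 2.398 + 0.35 × ln 29.86 = 0.8746 + 0.35 × 3.3965 = 2.0634
S = e^2.0634 ≈ 7.873

7.87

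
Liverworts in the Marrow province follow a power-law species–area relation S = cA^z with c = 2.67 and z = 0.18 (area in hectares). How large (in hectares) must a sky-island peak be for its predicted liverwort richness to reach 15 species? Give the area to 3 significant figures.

15 = 2.67 × A^0.18  ⇒  A^0.18 = 15/2.67 = 5.618
ln A = ln(5.618) / 0.18 = 1.7260 / 0.18 = 9.5887
A = e^9.5887 ≈ 14599 hectares

14600 hectares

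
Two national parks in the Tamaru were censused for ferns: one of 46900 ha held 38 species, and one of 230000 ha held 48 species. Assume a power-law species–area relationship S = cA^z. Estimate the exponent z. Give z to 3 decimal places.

0.147

Taking logs: ln S = ln c + z ln A, so z = (ln S₂ − ln S₁)/(ln A₂ − ln A₁).
z = ln(48/38) / ln(230000/46900) = ln(1.263) / ln(4.904) = 0.2336 / 1.5901 = 0.1469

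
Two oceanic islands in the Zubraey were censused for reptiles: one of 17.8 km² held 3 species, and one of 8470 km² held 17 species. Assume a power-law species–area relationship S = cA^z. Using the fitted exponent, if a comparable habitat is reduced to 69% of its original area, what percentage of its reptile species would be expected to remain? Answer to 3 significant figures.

90.1%

z = ln(17/3) / ln(8470/17.8) = 1.7346 / 6.1651 = 0.2814
S_new/S_old = (A_new/A_old)^z = 0.69^0.2814 = exp(0.2814 × -0.3711) = 0.9009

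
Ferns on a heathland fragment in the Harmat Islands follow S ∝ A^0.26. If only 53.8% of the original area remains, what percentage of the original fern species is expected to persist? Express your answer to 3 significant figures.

S_new/S_old = (A_new/A_old)^z = 0.538^0.26
= exp(0.26 × ln 0.538) = exp(0.26 × -0.6199) = exp(-0.1612) ≈ 0.8511

85.1%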